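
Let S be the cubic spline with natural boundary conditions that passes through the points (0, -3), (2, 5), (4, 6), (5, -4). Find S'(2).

4

With m_i denoting the second derivative at x_i, h_i = 2, 2, 1, and Δ_i = (y_(i+1) − y_i)/h_i = 4, 1/2, -10:
  2·m_0 + 8·m_1 + 2·m_2 = 6(Δ_1 - Δ_0) = -21
  2·m_1 + 6·m_2 + 1·m_3 = 6(Δ_2 - Δ_1) = -63
Natural end conditions: m_0 = m_3 = 0.
Solving the tridiagonal system: m_0 = 0, m_1 = 0, m_2 = -21/2, m_3 = 0.
On [2, 4], S'(x) = b_1 + 2c_1·(x - 2) + 3d_1·(x - 2)² with b_1 = Δ_1 - h_1(2m_1 + m_2)/6 = 4, c_1 = m_1/2 = 0, d_1 = (m_2 - m_1)/(6h_1) = -7/8. So S'(2) = 4.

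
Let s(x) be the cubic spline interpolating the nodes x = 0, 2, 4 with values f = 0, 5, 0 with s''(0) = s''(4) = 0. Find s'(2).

Write σ_i for s''(x_i). With h_i = 2, 2 and divided differences Δ_i = 5/2, -5/2, the continuity of s' gives the tridiagonal system
  2·σ_0 + 8·σ_1 + 2·σ_2 = 6(Δ_1 - Δ_0) = -30
Natural end conditions: σ_0 = σ_2 = 0.
Forward elimination and back-substitution give σ_0 = 0, σ_1 = -15/4, σ_2 = 0.
On [2, 4], s'(x) = b_1 + 2c_1·(x - 2) + 3d_1·(x - 2)² with b_1 = Δ_1 - h_1(2σ_1 + σ_2)/6 = 0, c_1 = σ_1/2 = -15/8, d_1 = (σ_2 - σ_1)/(6h_1) = 5/16. So s'(2) = 0.

0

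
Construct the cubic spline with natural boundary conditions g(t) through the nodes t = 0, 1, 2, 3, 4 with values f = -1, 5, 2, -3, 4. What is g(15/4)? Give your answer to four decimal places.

1.5008

With m_i denoting the second derivative at x_i, h_i = 1, 1, 1, 1, and Δ_i = (y_(i+1) − y_i)/h_i = 6, -3, -5, 7:
  1·m_0 + 4·m_1 + 1·m_2 = 6(Δ_1 - Δ_0) = -54
  1·m_1 + 4·m_2 + 1·m_3 = 6(Δ_2 - Δ_1) = -12
  1·m_2 + 4·m_3 + 1·m_4 = 6(Δ_3 - Δ_2) = 72
Natural end conditions: m_0 = m_4 = 0.
Hence m_0 = 0, m_1 = -345/28, m_2 = -33/7, m_3 = 537/28, m_4 = 0.
On [3, 4], g(t) = -3 + 17/28·(t - 3) + 537/56·(t - 3)² - 179/56·(t - 3)³.
With (t - 3) = 3/4: g(15/4) = 5379/3584.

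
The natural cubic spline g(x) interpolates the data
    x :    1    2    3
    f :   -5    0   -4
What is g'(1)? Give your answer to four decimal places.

7.2500

With M_i denoting the second derivative at x_i, h_i = 1, 1, and Δ_i = (y_(i+1) − y_i)/h_i = 5, -4:
  1·M_0 + 4·M_1 + 1·M_2 = 6(Δ_1 - Δ_0) = -54
Natural end conditions: M_0 = M_2 = 0.
Forward elimination and back-substitution give M_0 = 0, M_1 = -27/2, M_2 = 0.
On [1, 2], g'(x) = b_0 + 2c_0·(x - 1) + 3d_0·(x - 1)² with b_0 = Δ_0 - h_0(2M_0 + M_1)/6 = 29/4, c_0 = M_0/2 = 0, d_0 = (M_1 - M_0)/(6h_0) = -9/4. So g'(1) = 29/4.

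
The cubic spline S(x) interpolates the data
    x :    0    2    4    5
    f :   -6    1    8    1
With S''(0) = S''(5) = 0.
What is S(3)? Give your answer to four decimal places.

Write M_i for S''(x_i). With h_i = 2, 2, 1 and divided differences Δ_i = 7/2, 7/2, -7, the continuity of S' gives the tridiagonal system
  2·M_0 + 8·M_1 + 2·M_2 = 6(Δ_1 - Δ_0) = 0
  2·M_1 + 6·M_2 + 1·M_3 = 6(Δ_2 - Δ_1) = -63
Natural end conditions: M_0 = M_3 = 0.
Solving: M_0 = 0, M_1 = 63/22, M_2 = -126/11, M_3 = 0.
On [2, 4], S(x) = 1 + 119/22·(x - 2) + 63/44·(x - 2)² - 105/88·(x - 2)³.
With (x - 2) = 1: S(3) = 585/88.

6.6477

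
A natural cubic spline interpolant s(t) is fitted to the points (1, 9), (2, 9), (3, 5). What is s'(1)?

Write σ_i for s''(x_i). With h_i = 1, 1 and divided differences Δ_i = 0, -4, the continuity of s' gives the tridiagonal system
  1·σ_0 + 4·σ_1 + 1·σ_2 = 6(Δ_1 - Δ_0) = -24
Natural end conditions: σ_0 = σ_2 = 0.
Hence σ_0 = 0, σ_1 = -6, σ_2 = 0.
On [1, 2], s'(t) = b_0 + 2c_0·(t - 1) + 3d_0·(t - 1)² with b_0 = Δ_0 - h_0(2σ_0 + σ_1)/6 = 1, c_0 = σ_0/2 = 0, d_0 = (σ_1 - σ_0)/(6h_0) = -1. So s'(1) = 1.

1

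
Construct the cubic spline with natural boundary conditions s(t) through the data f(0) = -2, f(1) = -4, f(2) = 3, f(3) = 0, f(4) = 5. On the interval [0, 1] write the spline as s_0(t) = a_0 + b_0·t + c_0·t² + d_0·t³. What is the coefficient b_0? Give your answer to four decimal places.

Write M_i for s''(x_i). With h_i = 1, 1, 1, 1 and divided differences Δ_i = -2, 7, -3, 5, the continuity of s' gives the tridiagonal system
  1·M_0 + 4·M_1 + 1·M_2 = 6(Δ_1 - Δ_0) = 54
  1·M_1 + 4·M_2 + 1·M_3 = 6(Δ_2 - Δ_1) = -60
  1·M_2 + 4·M_3 + 1·M_4 = 6(Δ_3 - Δ_2) = 48
Natural end conditions: M_0 = M_4 = 0.
Hence M_0 = 0, M_1 = 549/28, M_2 = -171/7, M_3 = 507/28, M_4 = 0.
On [0, 1], with s_0(t) = a_0 + b_0·t + c_0·t² + d_0·t³: c_0 = M_0/2 = 0, d_0 = (M_1 - M_0)/(6h_0) = 183/56, b_0 = Δ_0 - h_0(2M_0 + M_1)/6 = -295/56.

-5.2679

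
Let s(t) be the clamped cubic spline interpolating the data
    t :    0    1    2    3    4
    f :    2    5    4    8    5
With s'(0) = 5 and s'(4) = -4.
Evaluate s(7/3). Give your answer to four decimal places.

Let M_i = s''(x_i). Step sizes h_i = 1, 1, 1, 1; slopes of the chords Δ_i = (y_(i+1) - y_i)/h_i = 3, -1, 4, -3.
  1·M_0 + 4·M_1 + 1·M_2 = 6(Δ_1 - Δ_0) = -24
  1·M_1 + 4·M_2 + 1·M_3 = 6(Δ_2 - Δ_1) = 30
  1·M_2 + 4·M_3 + 1·M_4 = 6(Δ_3 - Δ_2) = -42
Clamped end conditions give two more equations: 2h_0·M_0 + h_0·M_1 = 6(Δ_0 - s'(0)) = -12 and h_3·M_3 + 2h_3·M_4 = 6(s'(4) - Δ_3) = -6.
Solving: M_0 = -3/2, M_1 = -9, M_2 = 27/2, M_3 = -15, M_4 = 9/2.
On [2, 3], s(t) = 4 + 2·(t - 2) + 27/4·(t - 2)² - 19/4·(t - 2)³.
With (t - 2) = 1/3: s(7/3) = 283/54.

5.2407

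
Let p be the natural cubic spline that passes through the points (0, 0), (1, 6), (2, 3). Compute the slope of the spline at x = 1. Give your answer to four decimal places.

Let M_i = p''(x_i). Step sizes h_i = 1, 1; slopes of the chords Δ_i = (y_(i+1) - y_i)/h_i = 6, -3.
  1·M_0 + 4·M_1 + 1·M_2 = 6(Δ_1 - Δ_0) = -54
Natural end conditions: M_0 = M_2 = 0.
Solving the tridiagonal system: M_0 = 0, M_1 = -27/2, M_2 = 0.
On [1, 2], p'(x) = b_1 + 2c_1·(x - 1) + 3d_1·(x - 1)² with b_1 = Δ_1 - h_1(2M_1 + M_2)/6 = 3/2, c_1 = M_1/2 = -27/4, d_1 = (M_2 - M_1)/(6h_1) = 9/4. So p'(1) = 3/2.

1.5000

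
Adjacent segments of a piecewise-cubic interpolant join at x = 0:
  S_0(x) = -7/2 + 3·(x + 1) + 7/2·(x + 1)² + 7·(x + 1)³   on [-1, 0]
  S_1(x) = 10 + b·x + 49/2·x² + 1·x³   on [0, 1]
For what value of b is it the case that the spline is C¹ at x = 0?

31

S_0'(x) = 3 + 7·(x + 1) + 21·(x + 1)², so S_0'(0) = 31. On the right, S_1'(0) = b, so b = 31.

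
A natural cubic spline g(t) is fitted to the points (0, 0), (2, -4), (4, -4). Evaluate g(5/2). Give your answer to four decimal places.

With σ_i denoting the second derivative at x_i, h_i = 2, 2, and Δ_i = (y_(i+1) − y_i)/h_i = -2, 0:
  2·σ_0 + 8·σ_1 + 2·σ_2 = 6(Δ_1 - Δ_0) = 12
Natural end conditions: σ_0 = σ_2 = 0.
Solving the tridiagonal system: σ_0 = 0, σ_1 = 3/2, σ_2 = 0.
On [2, 4], g(t) = -4 - 1·(t - 2) + 3/4·(t - 2)² - 1/8·(t - 2)³.
With (t - 2) = 1/2: g(5/2) = -277/64.

-4.3281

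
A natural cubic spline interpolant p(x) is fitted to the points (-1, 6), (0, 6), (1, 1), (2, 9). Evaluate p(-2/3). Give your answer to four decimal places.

Let σ_i = p''(x_i). Step sizes h_i = 1, 1, 1; slopes of the chords Δ_i = (y_(i+1) - y_i)/h_i = 0, -5, 8.
  1·σ_0 + 4·σ_1 + 1·σ_2 = 6(Δ_1 - Δ_0) = -30
  1·σ_1 + 4·σ_2 + 1·σ_3 = 6(Δ_2 - Δ_1) = 78
Natural end conditions: σ_0 = σ_3 = 0.
Solving the tridiagonal system: σ_0 = 0, σ_1 = -66/5, σ_2 = 114/5, σ_3 = 0.
On [-1, 0], p(x) = 6 + 11/5·(x + 1) + 0·(x + 1)² - 11/5·(x + 1)³.
With (x + 1) = 1/3: p(-2/3) = 898/135.

6.6519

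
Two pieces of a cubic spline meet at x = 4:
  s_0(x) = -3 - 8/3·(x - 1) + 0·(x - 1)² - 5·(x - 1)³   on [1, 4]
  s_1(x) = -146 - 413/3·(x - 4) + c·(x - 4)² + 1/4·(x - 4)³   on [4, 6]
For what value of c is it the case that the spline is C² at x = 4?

-45

s_0''(x) = 0 - 30·(x - 1), so s_0''(4) = -90. On the right, s_1''(4) = 2c, so c = -45.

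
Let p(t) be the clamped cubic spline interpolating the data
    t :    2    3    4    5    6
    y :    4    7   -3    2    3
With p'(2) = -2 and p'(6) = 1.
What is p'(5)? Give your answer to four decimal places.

With M_i denoting the second derivative at x_i, h_i = 1, 1, 1, 1, and Δ_i = (y_(i+1) − y_i)/h_i = 3, -10, 5, 1:
  1·M_0 + 4·M_1 + 1·M_2 = 6(Δ_1 - Δ_0) = -78
  1·M_1 + 4·M_2 + 1·M_3 = 6(Δ_2 - Δ_1) = 90
  1·M_2 + 4·M_3 + 1·M_4 = 6(Δ_3 - Δ_2) = -24
Clamped end conditions give two more equations: 2h_0·M_0 + h_0·M_1 = 6(Δ_0 - p'(2)) = 30 and h_3·M_3 + 2h_3·M_4 = 6(p'(6) - Δ_3) = 0.
Hence M_0 = 234/7, M_1 = -258/7, M_2 = 36, M_3 = -120/7, M_4 = 60/7.
On [5, 6], p'(t) = b_3 + 2c_3·(t - 5) + 3d_3·(t - 5)² with b_3 = Δ_3 - h_3(2M_3 + M_4)/6 = 37/7, c_3 = M_3/2 = -60/7, d_3 = (M_4 - M_3)/(6h_3) = 30/7. So p'(5) = 37/7.

5.2857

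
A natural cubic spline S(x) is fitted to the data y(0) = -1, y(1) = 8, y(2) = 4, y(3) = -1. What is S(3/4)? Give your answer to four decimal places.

6.8656

Put M_i = S'' at the i-th knot. Here h = (1, 1, 1) and Δ = (9, -4, -5), so the interior equations h_(i-1)·M_(i-1) + 2(h_(i-1)+h_i)·M_i + h_i·M_(i+1) = 6(Δ_i − Δ_(i-1)) read
  1·M_0 + 4·M_1 + 1·M_2 = 6(Δ_1 - Δ_0) = -78
  1·M_1 + 4·M_2 + 1·M_3 = 6(Δ_2 - Δ_1) = -6
Natural end conditions: M_0 = M_3 = 0.
Solving the tridiagonal system: M_0 = 0, M_1 = -102/5, M_2 = 18/5, M_3 = 0.
On [0, 1], S(x) = -1 + 62/5·x + 0·x² - 17/5·x³.
With x = 3/4: S(3/4) = 2197/320.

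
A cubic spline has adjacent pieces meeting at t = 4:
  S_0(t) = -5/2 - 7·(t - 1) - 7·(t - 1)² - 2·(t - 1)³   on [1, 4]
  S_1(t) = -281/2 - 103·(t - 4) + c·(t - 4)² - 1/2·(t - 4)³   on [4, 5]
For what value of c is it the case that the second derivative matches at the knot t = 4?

-25

S_0''(t) = -14 - 12·(t - 1), so S_0''(4) = -50. On the right, S_1''(4) = 2c, so c = -25.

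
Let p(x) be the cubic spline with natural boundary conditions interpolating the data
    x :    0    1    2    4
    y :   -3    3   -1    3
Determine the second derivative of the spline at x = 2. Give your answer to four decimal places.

8.8696

Put m_i = p'' at the i-th knot. Here h = (1, 1, 2) and Δ = (6, -4, 2), so the interior equations h_(i-1)·m_(i-1) + 2(h_(i-1)+h_i)·m_i + h_i·m_(i+1) = 6(Δ_i − Δ_(i-1)) read
  1·m_0 + 4·m_1 + 1·m_2 = 6(Δ_1 - Δ_0) = -60
  1·m_1 + 6·m_2 + 2·m_3 = 6(Δ_2 - Δ_1) = 36
Natural end conditions: m_0 = m_3 = 0.
Solving the tridiagonal system: m_0 = 0, m_1 = -396/23, m_2 = 204/23, m_3 = 0.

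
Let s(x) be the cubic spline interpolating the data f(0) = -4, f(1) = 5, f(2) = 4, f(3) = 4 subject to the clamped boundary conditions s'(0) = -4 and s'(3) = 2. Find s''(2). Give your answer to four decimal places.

Write m_i for s''(x_i). With h_i = 1, 1, 1 and divided differences Δ_i = 9, -1, 0, the continuity of s' gives the tridiagonal system
  1·m_0 + 4·m_1 + 1·m_2 = 6(Δ_1 - Δ_0) = -60
  1·m_1 + 4·m_2 + 1·m_3 = 6(Δ_2 - Δ_1) = 6
Clamped end conditions give two more equations: 2h_0·m_0 + h_0·m_1 = 6(Δ_0 - s'(0)) = 78 and h_2·m_2 + 2h_2·m_3 = 6(s'(3) - Δ_2) = 12.
Hence m_0 = 272/5, m_1 = -154/5, m_2 = 44/5, m_3 = 8/5.

8.8000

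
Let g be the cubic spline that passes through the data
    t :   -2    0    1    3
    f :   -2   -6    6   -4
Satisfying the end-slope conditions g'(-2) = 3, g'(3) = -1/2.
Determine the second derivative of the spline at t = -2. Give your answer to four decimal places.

Let M_i = g''(x_i). Step sizes h_i = 2, 1, 2; slopes of the chords Δ_i = (y_(i+1) - y_i)/h_i = -2, 12, -5.
  2·M_0 + 6·M_1 + 1·M_2 = 6(Δ_1 - Δ_0) = 84
  1·M_1 + 6·M_2 + 2·M_3 = 6(Δ_2 - Δ_1) = -102
Clamped end conditions give two more equations: 2h_0·M_0 + h_0·M_1 = 6(Δ_0 - g'(-2)) = -30 and h_2·M_2 + 2h_2·M_3 = 6(g'(3) - Δ_2) = 27.
Solving the tridiagonal system: M_0 = -647/32, M_1 = 407/16, M_2 = -451/16, M_3 = 667/32.

-20.2188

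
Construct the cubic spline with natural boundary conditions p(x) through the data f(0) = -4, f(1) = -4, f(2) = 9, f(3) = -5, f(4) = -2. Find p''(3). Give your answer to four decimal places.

Write M_i for p''(x_i). With h_i = 1, 1, 1, 1 and divided differences Δ_i = 0, 13, -14, 3, the continuity of p' gives the tridiagonal system
  1·M_0 + 4·M_1 + 1·M_2 = 6(Δ_1 - Δ_0) = 78
  1·M_1 + 4·M_2 + 1·M_3 = 6(Δ_2 - Δ_1) = -162
  1·M_2 + 4·M_3 + 1·M_4 = 6(Δ_3 - Δ_2) = 102
Natural end conditions: M_0 = M_4 = 0.
Solving: M_0 = 0, M_1 = 240/7, M_2 = -414/7, M_3 = 282/7, M_4 = 0.

40.2857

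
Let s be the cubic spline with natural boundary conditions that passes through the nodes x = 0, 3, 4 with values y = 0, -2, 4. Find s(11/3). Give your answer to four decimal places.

Put M_i = s'' at the i-th knot. Here h = (3, 1) and Δ = (-2/3, 6), so the interior equations h_(i-1)·M_(i-1) + 2(h_(i-1)+h_i)·M_i + h_i·M_(i+1) = 6(Δ_i − Δ_(i-1)) read
  3·M_0 + 8·M_1 + 1·M_2 = 6(Δ_1 - Δ_0) = 40
Natural end conditions: M_0 = M_2 = 0.
Solving the tridiagonal system: M_0 = 0, M_1 = 5, M_2 = 0.
On [3, 4], s(x) = -2 + 13/3·(x - 3) + 5/2·(x - 3)² - 5/6·(x - 3)³.
With (x - 3) = 2/3: s(11/3) = 142/81.

1.7531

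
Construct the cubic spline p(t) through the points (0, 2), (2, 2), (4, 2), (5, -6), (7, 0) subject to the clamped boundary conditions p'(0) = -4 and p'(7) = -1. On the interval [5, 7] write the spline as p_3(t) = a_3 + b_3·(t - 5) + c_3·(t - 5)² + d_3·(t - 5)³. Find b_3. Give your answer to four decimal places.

Let σ_i = p''(x_i). Step sizes h_i = 2, 2, 1, 2; slopes of the chords Δ_i = (y_(i+1) - y_i)/h_i = 0, 0, -8, 3.
  2·σ_0 + 8·σ_1 + 2·σ_2 = 6(Δ_1 - Δ_0) = 0
  2·σ_1 + 6·σ_2 + 1·σ_3 = 6(Δ_2 - Δ_1) = -48
  1·σ_2 + 6·σ_3 + 2·σ_4 = 6(Δ_3 - Δ_2) = 66
Clamped end conditions give two more equations: 2h_0·σ_0 + h_0·σ_1 = 6(Δ_0 - p'(0)) = 24 and h_3·σ_3 + 2h_3·σ_4 = 6(p'(7) - Δ_3) = -24.
Hence σ_0 = 318/61, σ_1 = 96/61, σ_2 = -702/61, σ_3 = 1092/61, σ_4 = -912/61.
On [5, 7], with p_3(t) = a_3 + b_3·(t - 5) + c_3·(t - 5)² + d_3·(t - 5)³: c_3 = σ_3/2 = 546/61, d_3 = (σ_4 - σ_3)/(6h_3) = -167/61, b_3 = Δ_3 - h_3(2σ_3 + σ_4)/6 = -241/61.

-3.9508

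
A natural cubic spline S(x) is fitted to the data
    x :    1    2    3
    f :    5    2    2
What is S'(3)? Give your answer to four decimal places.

Write M_i for S''(x_i). With h_i = 1, 1 and divided differences Δ_i = -3, 0, the continuity of S' gives the tridiagonal system
  1·M_0 + 4·M_1 + 1·M_2 = 6(Δ_1 - Δ_0) = 18
Natural end conditions: M_0 = M_2 = 0.
Forward elimination and back-substitution give M_0 = 0, M_1 = 9/2, M_2 = 0.
On [2, 3], S'(x) = b_1 + 2c_1·(x - 2) + 3d_1·(x - 2)² with b_1 = Δ_1 - h_1(2M_1 + M_2)/6 = -3/2, c_1 = M_1/2 = 9/4, d_1 = (M_2 - M_1)/(6h_1) = -3/4. So S'(3) = 3/4.

0.7500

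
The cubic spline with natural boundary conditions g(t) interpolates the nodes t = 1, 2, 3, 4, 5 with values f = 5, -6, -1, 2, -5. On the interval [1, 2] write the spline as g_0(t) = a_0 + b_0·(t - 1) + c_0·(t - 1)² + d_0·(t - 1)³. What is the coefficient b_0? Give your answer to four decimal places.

-15.2500

With M_i denoting the second derivative at x_i, h_i = 1, 1, 1, 1, and Δ_i = (y_(i+1) − y_i)/h_i = -11, 5, 3, -7:
  1·M_0 + 4·M_1 + 1·M_2 = 6(Δ_1 - Δ_0) = 96
  1·M_1 + 4·M_2 + 1·M_3 = 6(Δ_2 - Δ_1) = -12
  1·M_2 + 4·M_3 + 1·M_4 = 6(Δ_3 - Δ_2) = -60
Natural end conditions: M_0 = M_4 = 0.
Forward elimination and back-substitution give M_0 = 0, M_1 = 51/2, M_2 = -6, M_3 = -27/2, M_4 = 0.
On [1, 2], with g_0(t) = a_0 + b_0·(t - 1) + c_0·(t - 1)² + d_0·(t - 1)³: c_0 = M_0/2 = 0, d_0 = (M_1 - M_0)/(6h_0) = 17/4, b_0 = Δ_0 - h_0(2M_0 + M_1)/6 = -61/4.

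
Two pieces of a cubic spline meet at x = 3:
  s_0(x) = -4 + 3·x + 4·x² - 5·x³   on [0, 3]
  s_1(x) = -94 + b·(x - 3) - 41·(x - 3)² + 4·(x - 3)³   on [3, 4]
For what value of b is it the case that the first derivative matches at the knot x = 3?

-108

s_0'(x) = 3 + 8·x - 15·x², so s_0'(3) = -108. On the right, s_1'(3) = b, so b = -108.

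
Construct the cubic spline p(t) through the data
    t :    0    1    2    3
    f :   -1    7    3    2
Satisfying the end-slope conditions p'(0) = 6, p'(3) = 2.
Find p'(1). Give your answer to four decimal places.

2.7333

Put m_i = p'' at the i-th knot. Here h = (1, 1, 1) and Δ = (8, -4, -1), so the interior equations h_(i-1)·m_(i-1) + 2(h_(i-1)+h_i)·m_i + h_i·m_(i+1) = 6(Δ_i − Δ_(i-1)) read
  1·m_0 + 4·m_1 + 1·m_2 = 6(Δ_1 - Δ_0) = -72
  1·m_1 + 4·m_2 + 1·m_3 = 6(Δ_2 - Δ_1) = 18
Clamped end conditions give two more equations: 2h_0·m_0 + h_0·m_1 = 6(Δ_0 - p'(0)) = 12 and h_2·m_2 + 2h_2·m_3 = 6(p'(3) - Δ_2) = 18.
Forward elimination and back-substitution give m_0 = 278/15, m_1 = -376/15, m_2 = 146/15, m_3 = 62/15.
On [1, 2], p'(t) = b_1 + 2c_1·(t - 1) + 3d_1·(t - 1)² with b_1 = Δ_1 - h_1(2m_1 + m_2)/6 = 41/15, c_1 = m_1/2 = -188/15, d_1 = (m_2 - m_1)/(6h_1) = 29/5. So p'(1) = 41/15.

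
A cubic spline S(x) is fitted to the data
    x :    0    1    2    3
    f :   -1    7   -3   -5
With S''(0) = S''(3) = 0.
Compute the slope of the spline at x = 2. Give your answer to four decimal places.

Let M_i = S''(x_i). Step sizes h_i = 1, 1, 1; slopes of the chords Δ_i = (y_(i+1) - y_i)/h_i = 8, -10, -2.
  1·M_0 + 4·M_1 + 1·M_2 = 6(Δ_1 - Δ_0) = -108
  1·M_1 + 4·M_2 + 1·M_3 = 6(Δ_2 - Δ_1) = 48
Natural end conditions: M_0 = M_3 = 0.
Forward elimination and back-substitution give M_0 = 0, M_1 = -32, M_2 = 20, M_3 = 0.
On [2, 3], S'(x) = b_2 + 2c_2·(x - 2) + 3d_2·(x - 2)² with b_2 = Δ_2 - h_2(2M_2 + M_3)/6 = -26/3, c_2 = M_2/2 = 10, d_2 = (M_3 - M_2)/(6h_2) = -10/3. So S'(2) = -26/3.

-8.6667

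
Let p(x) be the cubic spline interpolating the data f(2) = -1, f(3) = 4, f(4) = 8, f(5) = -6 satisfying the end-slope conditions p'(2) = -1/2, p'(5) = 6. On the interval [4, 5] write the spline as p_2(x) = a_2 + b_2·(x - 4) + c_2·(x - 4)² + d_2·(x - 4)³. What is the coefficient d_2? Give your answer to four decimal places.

Let M_i = p''(x_i). Step sizes h_i = 1, 1, 1; slopes of the chords Δ_i = (y_(i+1) - y_i)/h_i = 5, 4, -14.
  1·M_0 + 4·M_1 + 1·M_2 = 6(Δ_1 - Δ_0) = -6
  1·M_1 + 4·M_2 + 1·M_3 = 6(Δ_2 - Δ_1) = -108
Clamped end conditions give two more equations: 2h_0·M_0 + h_0·M_1 = 6(Δ_0 - p'(2)) = 33 and h_2·M_2 + 2h_2·M_3 = 6(p'(5) - Δ_2) = 120.
Solving: M_0 = 188/15, M_1 = 119/15, M_2 = -754/15, M_3 = 1277/15.
On [4, 5], with p_2(x) = a_2 + b_2·(x - 4) + c_2·(x - 4)² + d_2·(x - 4)³: c_2 = M_2/2 = -377/15, d_2 = (M_3 - M_2)/(6h_2) = 677/30, b_2 = Δ_2 - h_2(2M_2 + M_3)/6 = -343/30.

22.5667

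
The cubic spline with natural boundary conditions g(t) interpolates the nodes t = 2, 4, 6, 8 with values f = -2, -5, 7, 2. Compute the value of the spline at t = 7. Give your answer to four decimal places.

6.5750

Write σ_i for g''(x_i). With h_i = 2, 2, 2 and divided differences Δ_i = -3/2, 6, -5/2, the continuity of g' gives the tridiagonal system
  2·σ_0 + 8·σ_1 + 2·σ_2 = 6(Δ_1 - Δ_0) = 45
  2·σ_1 + 8·σ_2 + 2·σ_3 = 6(Δ_2 - Δ_1) = -51
Natural end conditions: σ_0 = σ_3 = 0.
Hence σ_0 = 0, σ_1 = 77/10, σ_2 = -83/10, σ_3 = 0.
On [6, 8], g(t) = 7 + 91/30·(t - 6) - 83/20·(t - 6)² + 83/120·(t - 6)³.
With (t - 6) = 1: g(7) = 263/40.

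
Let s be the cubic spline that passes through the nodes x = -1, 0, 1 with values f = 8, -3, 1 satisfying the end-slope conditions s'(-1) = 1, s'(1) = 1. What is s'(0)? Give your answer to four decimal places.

Write σ_i for s''(x_i). With h_i = 1, 1 and divided differences Δ_i = -11, 4, the continuity of s' gives the tridiagonal system
  1·σ_0 + 4·σ_1 + 1·σ_2 = 6(Δ_1 - Δ_0) = 90
Clamped end conditions give two more equations: 2h_0·σ_0 + h_0·σ_1 = 6(Δ_0 - s'(-1)) = -72 and h_1·σ_1 + 2h_1·σ_2 = 6(s'(1) - Δ_1) = -18.
Hence σ_0 = -117/2, σ_1 = 45, σ_2 = -63/2.
On [0, 1], s'(x) = b_1 + 2c_1·x + 3d_1·x² with b_1 = Δ_1 - h_1(2σ_1 + σ_2)/6 = -23/4, c_1 = σ_1/2 = 45/2, d_1 = (σ_2 - σ_1)/(6h_1) = -51/4. So s'(0) = -23/4.

-5.7500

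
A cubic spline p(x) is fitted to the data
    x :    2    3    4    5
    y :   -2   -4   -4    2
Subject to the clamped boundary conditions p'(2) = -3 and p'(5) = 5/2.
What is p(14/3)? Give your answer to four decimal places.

0.3951

Write σ_i for p''(x_i). With h_i = 1, 1, 1 and divided differences Δ_i = -2, 0, 6, the continuity of p' gives the tridiagonal system
  1·σ_0 + 4·σ_1 + 1·σ_2 = 6(Δ_1 - Δ_0) = 12
  1·σ_1 + 4·σ_2 + 1·σ_3 = 6(Δ_2 - Δ_1) = 36
Clamped end conditions give two more equations: 2h_0·σ_0 + h_0·σ_1 = 6(Δ_0 - p'(2)) = 6 and h_2·σ_2 + 2h_2·σ_3 = 6(p'(5) - Δ_2) = -21.
Solving the tridiagonal system: σ_0 = 11/3, σ_1 = -4/3, σ_2 = 41/3, σ_3 = -52/3.
On [4, 5], p(x) = -4 + 13/3·(x - 4) + 41/6·(x - 4)² - 31/6·(x - 4)³.
With (x - 4) = 2/3: p(14/3) = 32/81.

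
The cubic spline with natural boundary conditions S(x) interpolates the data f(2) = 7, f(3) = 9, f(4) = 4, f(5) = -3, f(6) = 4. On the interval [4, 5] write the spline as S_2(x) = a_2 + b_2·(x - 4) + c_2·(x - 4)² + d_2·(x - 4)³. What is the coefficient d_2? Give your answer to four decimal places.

Let M_i = S''(x_i). Step sizes h_i = 1, 1, 1, 1; slopes of the chords Δ_i = (y_(i+1) - y_i)/h_i = 2, -5, -7, 7.
  1·M_0 + 4·M_1 + 1·M_2 = 6(Δ_1 - Δ_0) = -42
  1·M_1 + 4·M_2 + 1·M_3 = 6(Δ_2 - Δ_1) = -12
  1·M_2 + 4·M_3 + 1·M_4 = 6(Δ_3 - Δ_2) = 84
Natural end conditions: M_0 = M_4 = 0.
Forward elimination and back-substitution give M_0 = 0, M_1 = -249/28, M_2 = -45/7, M_3 = 633/28, M_4 = 0.
On [4, 5], with S_2(x) = a_2 + b_2·(x - 4) + c_2·(x - 4)² + d_2·(x - 4)³: c_2 = M_2/2 = -45/14, d_2 = (M_3 - M_2)/(6h_2) = 271/56, b_2 = Δ_2 - h_2(2M_2 + M_3)/6 = -69/8.

4.8393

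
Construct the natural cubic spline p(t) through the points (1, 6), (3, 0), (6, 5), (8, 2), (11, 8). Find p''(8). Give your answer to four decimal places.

Write σ_i for p''(x_i). With h_i = 2, 3, 2, 3 and divided differences Δ_i = -3, 5/3, -3/2, 2, the continuity of p' gives the tridiagonal system
  2·σ_0 + 10·σ_1 + 3·σ_2 = 6(Δ_1 - Δ_0) = 28
  3·σ_1 + 10·σ_2 + 2·σ_3 = 6(Δ_2 - Δ_1) = -19
  2·σ_2 + 10·σ_3 + 3·σ_4 = 6(Δ_3 - Δ_2) = 21
Natural end conditions: σ_0 = σ_4 = 0.
Solving: σ_0 = 0, σ_1 = 564/145, σ_2 = -316/87, σ_3 = 2459/870, σ_4 = 0.

2.8264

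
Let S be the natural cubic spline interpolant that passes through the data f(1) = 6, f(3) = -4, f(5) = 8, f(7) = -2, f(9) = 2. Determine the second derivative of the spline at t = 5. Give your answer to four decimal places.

-13.2857

Let M_i = S''(x_i). Step sizes h_i = 2, 2, 2, 2; slopes of the chords Δ_i = (y_(i+1) - y_i)/h_i = -5, 6, -5, 2.
  2·M_0 + 8·M_1 + 2·M_2 = 6(Δ_1 - Δ_0) = 66
  2·M_1 + 8·M_2 + 2·M_3 = 6(Δ_2 - Δ_1) = -66
  2·M_2 + 8·M_3 + 2·M_4 = 6(Δ_3 - Δ_2) = 42
Natural end conditions: M_0 = M_4 = 0.
Forward elimination and back-substitution give M_0 = 0, M_1 = 81/7, M_2 = -93/7, M_3 = 60/7, M_4 = 0.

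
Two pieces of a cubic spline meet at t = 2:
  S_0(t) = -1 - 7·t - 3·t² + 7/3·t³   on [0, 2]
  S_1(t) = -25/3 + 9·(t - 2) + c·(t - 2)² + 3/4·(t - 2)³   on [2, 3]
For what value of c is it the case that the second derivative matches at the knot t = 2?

S_0''(t) = -6 + 14·t, so S_0''(2) = 22. On the right, S_1''(2) = 2c, so c = 11.

11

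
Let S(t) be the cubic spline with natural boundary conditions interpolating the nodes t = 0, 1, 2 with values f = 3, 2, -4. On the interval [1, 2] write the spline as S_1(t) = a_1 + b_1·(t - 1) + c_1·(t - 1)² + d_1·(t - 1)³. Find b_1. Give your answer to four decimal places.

Write M_i for S''(x_i). With h_i = 1, 1 and divided differences Δ_i = -1, -6, the continuity of S' gives the tridiagonal system
  1·M_0 + 4·M_1 + 1·M_2 = 6(Δ_1 - Δ_0) = -30
Natural end conditions: M_0 = M_2 = 0.
Forward elimination and back-substitution give M_0 = 0, M_1 = -15/2, M_2 = 0.
On [1, 2], with S_1(t) = a_1 + b_1·(t - 1) + c_1·(t - 1)² + d_1·(t - 1)³: c_1 = M_1/2 = -15/4, d_1 = (M_2 - M_1)/(6h_1) = 5/4, b_1 = Δ_1 - h_1(2M_1 + M_2)/6 = -7/2.

-3.5000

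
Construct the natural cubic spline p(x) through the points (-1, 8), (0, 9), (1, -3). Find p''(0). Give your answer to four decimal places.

-19.5000

Put M_i = p'' at the i-th knot. Here h = (1, 1) and Δ = (1, -12), so the interior equations h_(i-1)·M_(i-1) + 2(h_(i-1)+h_i)·M_i + h_i·M_(i+1) = 6(Δ_i − Δ_(i-1)) read
  1·M_0 + 4·M_1 + 1·M_2 = 6(Δ_1 - Δ_0) = -78
Natural end conditions: M_0 = M_2 = 0.
Solving the tridiagonal system: M_0 = 0, M_1 = -39/2, M_2 = 0.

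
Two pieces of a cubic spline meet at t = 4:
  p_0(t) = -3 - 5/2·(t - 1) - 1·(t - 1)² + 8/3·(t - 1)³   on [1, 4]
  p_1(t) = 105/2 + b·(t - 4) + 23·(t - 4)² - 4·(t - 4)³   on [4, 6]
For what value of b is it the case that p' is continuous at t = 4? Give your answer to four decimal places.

63.5000

p_0'(t) = -5/2 - 2·(t - 1) + 8·(t - 1)², so p_0'(4) = 127/2. On the right, p_1'(4) = b, so b = 127/2.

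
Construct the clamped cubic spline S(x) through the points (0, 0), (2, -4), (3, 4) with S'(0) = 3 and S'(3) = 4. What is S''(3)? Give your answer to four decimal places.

-21.6667

Let M_i = S''(x_i). Step sizes h_i = 2, 1; slopes of the chords Δ_i = (y_(i+1) - y_i)/h_i = -2, 8.
  2·M_0 + 6·M_1 + 1·M_2 = 6(Δ_1 - Δ_0) = 60
Clamped end conditions give two more equations: 2h_0·M_0 + h_0·M_1 = 6(Δ_0 - S'(0)) = -30 and h_1·M_1 + 2h_1·M_2 = 6(S'(3) - Δ_1) = -24.
Forward elimination and back-substitution give M_0 = -103/6, M_1 = 58/3, M_2 = -65/3.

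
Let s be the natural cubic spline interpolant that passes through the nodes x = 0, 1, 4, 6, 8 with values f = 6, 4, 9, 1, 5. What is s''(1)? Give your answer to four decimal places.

Write m_i for s''(x_i). With h_i = 1, 3, 2, 2 and divided differences Δ_i = -2, 5/3, -4, 2, the continuity of s' gives the tridiagonal system
  1·m_0 + 8·m_1 + 3·m_2 = 6(Δ_1 - Δ_0) = 22
  3·m_1 + 10·m_2 + 2·m_3 = 6(Δ_2 - Δ_1) = -34
  2·m_2 + 8·m_3 + 2·m_4 = 6(Δ_3 - Δ_2) = 36
Natural end conditions: m_0 = m_4 = 0.
Solving: m_0 = 0, m_1 = 338/67, m_2 = -410/67, m_3 = 404/67, m_4 = 0.

5.0448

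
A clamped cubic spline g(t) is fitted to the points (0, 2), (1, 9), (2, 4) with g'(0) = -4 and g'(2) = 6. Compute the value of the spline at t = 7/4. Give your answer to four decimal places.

3.9844

Let σ_i = g''(x_i). Step sizes h_i = 1, 1; slopes of the chords Δ_i = (y_(i+1) - y_i)/h_i = 7, -5.
  1·σ_0 + 4·σ_1 + 1·σ_2 = 6(Δ_1 - Δ_0) = -72
Clamped end conditions give two more equations: 2h_0·σ_0 + h_0·σ_1 = 6(Δ_0 - g'(0)) = 66 and h_1·σ_1 + 2h_1·σ_2 = 6(g'(2) - Δ_1) = 66.
Solving: σ_0 = 56, σ_1 = -46, σ_2 = 56.
On [1, 2], g(t) = 9 + 1·(t - 1) - 23·(t - 1)² + 17·(t - 1)³.
With (t - 1) = 3/4: g(7/4) = 255/64.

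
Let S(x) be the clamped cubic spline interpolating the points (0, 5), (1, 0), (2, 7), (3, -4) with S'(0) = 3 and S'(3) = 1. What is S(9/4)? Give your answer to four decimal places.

4.7188

With σ_i denoting the second derivative at x_i, h_i = 1, 1, 1, and Δ_i = (y_(i+1) − y_i)/h_i = -5, 7, -11:
  1·σ_0 + 4·σ_1 + 1·σ_2 = 6(Δ_1 - Δ_0) = 72
  1·σ_1 + 4·σ_2 + 1·σ_3 = 6(Δ_2 - Δ_1) = -108
Clamped end conditions give two more equations: 2h_0·σ_0 + h_0·σ_1 = 6(Δ_0 - S'(0)) = -48 and h_2·σ_2 + 2h_2·σ_3 = 6(S'(3) - Δ_2) = 72.
Solving the tridiagonal system: σ_0 = -136/3, σ_1 = 128/3, σ_2 = -160/3, σ_3 = 188/3.
On [2, 3], S(x) = 7 - 11/3·(x - 2) - 80/3·(x - 2)² + 58/3·(x - 2)³.
With (x - 2) = 1/4: S(9/4) = 151/32.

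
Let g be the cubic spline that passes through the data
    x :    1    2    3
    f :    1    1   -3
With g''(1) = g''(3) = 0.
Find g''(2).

Let M_i = g''(x_i). Step sizes h_i = 1, 1; slopes of the chords Δ_i = (y_(i+1) - y_i)/h_i = 0, -4.
  1·M_0 + 4·M_1 + 1·M_2 = 6(Δ_1 - Δ_0) = -24
Natural end conditions: M_0 = M_2 = 0.
Forward elimination and back-substitution give M_0 = 0, M_1 = -6, M_2 = 0.

-6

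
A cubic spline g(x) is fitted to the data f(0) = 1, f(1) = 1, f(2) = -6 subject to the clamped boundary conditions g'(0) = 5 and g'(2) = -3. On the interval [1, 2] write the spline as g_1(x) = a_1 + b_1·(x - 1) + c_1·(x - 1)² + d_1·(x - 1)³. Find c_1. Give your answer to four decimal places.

-6.5000

With σ_i denoting the second derivative at x_i, h_i = 1, 1, and Δ_i = (y_(i+1) − y_i)/h_i = 0, -7:
  1·σ_0 + 4·σ_1 + 1·σ_2 = 6(Δ_1 - Δ_0) = -42
Clamped end conditions give two more equations: 2h_0·σ_0 + h_0·σ_1 = 6(Δ_0 - g'(0)) = -30 and h_1·σ_1 + 2h_1·σ_2 = 6(g'(2) - Δ_1) = 24.
Solving: σ_0 = -17/2, σ_1 = -13, σ_2 = 37/2.
On [1, 2], with g_1(x) = a_1 + b_1·(x - 1) + c_1·(x - 1)² + d_1·(x - 1)³: c_1 = σ_1/2 = -13/2, d_1 = (σ_2 - σ_1)/(6h_1) = 21/4, b_1 = Δ_1 - h_1(2σ_1 + σ_2)/6 = -23/4.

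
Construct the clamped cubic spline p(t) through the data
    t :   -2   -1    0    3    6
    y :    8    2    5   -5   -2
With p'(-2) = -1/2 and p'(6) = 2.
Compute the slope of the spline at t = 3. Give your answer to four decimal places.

With σ_i denoting the second derivative at x_i, h_i = 1, 1, 3, 3, and Δ_i = (y_(i+1) − y_i)/h_i = -6, 3, -10/3, 1:
  1·σ_0 + 4·σ_1 + 1·σ_2 = 6(Δ_1 - Δ_0) = 54
  1·σ_1 + 8·σ_2 + 3·σ_3 = 6(Δ_2 - Δ_1) = -38
  3·σ_2 + 12·σ_3 + 3·σ_4 = 6(Δ_3 - Δ_2) = 26
Clamped end conditions give two more equations: 2h_0·σ_0 + h_0·σ_1 = 6(Δ_0 - p'(-2)) = -33 and h_3·σ_3 + 2h_3·σ_4 = 6(p'(6) - Δ_3) = 6.
Solving the tridiagonal system: σ_0 = -3127/112, σ_1 = 1279/56, σ_2 = -151/16, σ_3 = 821/168, σ_4 = -485/336.
On [3, 6], p'(t) = b_3 + 2c_3·(t - 3) + 3d_3·(t - 3)² with b_3 = Δ_3 - h_3(2σ_3 + σ_4)/6 = -709/224, c_3 = σ_3/2 = 821/336, d_3 = (σ_4 - σ_3)/(6h_3) = -709/2016. So p'(3) = -709/224.

-3.1652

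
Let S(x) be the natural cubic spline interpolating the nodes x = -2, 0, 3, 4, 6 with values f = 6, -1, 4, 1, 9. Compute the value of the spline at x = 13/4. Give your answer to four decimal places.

3.2844

Put m_i = S'' at the i-th knot. Here h = (2, 3, 1, 2) and Δ = (-7/2, 5/3, -3, 4), so the interior equations h_(i-1)·m_(i-1) + 2(h_(i-1)+h_i)·m_i + h_i·m_(i+1) = 6(Δ_i − Δ_(i-1)) read
  2·m_0 + 10·m_1 + 3·m_2 = 6(Δ_1 - Δ_0) = 31
  3·m_1 + 8·m_2 + 1·m_3 = 6(Δ_2 - Δ_1) = -28
  1·m_2 + 6·m_3 + 2·m_4 = 6(Δ_3 - Δ_2) = 42
Natural end conditions: m_0 = m_4 = 0.
Solving the tridiagonal system: m_0 = 0, m_1 = 2087/416, m_2 = -1329/208, m_3 = 3355/416, m_4 = 0.
On [3, 4], S(x) = 4 - 5527/2496·(x - 3) - 1329/416·(x - 3)² + 6013/2496·(x - 3)³.
With (x - 3) = 1/4: S(13/4) = 174887/53248.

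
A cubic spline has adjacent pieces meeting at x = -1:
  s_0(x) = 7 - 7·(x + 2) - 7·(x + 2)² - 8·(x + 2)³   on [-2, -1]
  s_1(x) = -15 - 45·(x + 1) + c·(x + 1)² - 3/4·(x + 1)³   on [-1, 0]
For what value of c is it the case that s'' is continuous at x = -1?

-31

s_0''(x) = -14 - 48·(x + 2), so s_0''(-1) = -62. On the right, s_1''(-1) = 2c, so c = -31.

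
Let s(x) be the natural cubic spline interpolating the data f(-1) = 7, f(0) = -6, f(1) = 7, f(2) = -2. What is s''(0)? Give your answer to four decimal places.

50.4000

Let m_i = s''(x_i). Step sizes h_i = 1, 1, 1; slopes of the chords Δ_i = (y_(i+1) - y_i)/h_i = -13, 13, -9.
  1·m_0 + 4·m_1 + 1·m_2 = 6(Δ_1 - Δ_0) = 156
  1·m_1 + 4·m_2 + 1·m_3 = 6(Δ_2 - Δ_1) = -132
Natural end conditions: m_0 = m_3 = 0.
Forward elimination and back-substitution give m_0 = 0, m_1 = 252/5, m_2 = -228/5, m_3 = 0.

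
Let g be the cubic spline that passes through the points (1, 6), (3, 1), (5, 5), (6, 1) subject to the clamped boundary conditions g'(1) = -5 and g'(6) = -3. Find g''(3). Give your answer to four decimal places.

With m_i denoting the second derivative at x_i, h_i = 2, 2, 1, and Δ_i = (y_(i+1) − y_i)/h_i = -5/2, 2, -4:
  2·m_0 + 8·m_1 + 2·m_2 = 6(Δ_1 - Δ_0) = 27
  2·m_1 + 6·m_2 + 1·m_3 = 6(Δ_2 - Δ_1) = -36
Clamped end conditions give two more equations: 2h_0·m_0 + h_0·m_1 = 6(Δ_0 - g'(1)) = 15 and h_2·m_2 + 2h_2·m_3 = 6(g'(6) - Δ_2) = 6.
Hence m_0 = 49/46, m_1 = 247/46, m_2 = -208/23, m_3 = 173/23.

5.3696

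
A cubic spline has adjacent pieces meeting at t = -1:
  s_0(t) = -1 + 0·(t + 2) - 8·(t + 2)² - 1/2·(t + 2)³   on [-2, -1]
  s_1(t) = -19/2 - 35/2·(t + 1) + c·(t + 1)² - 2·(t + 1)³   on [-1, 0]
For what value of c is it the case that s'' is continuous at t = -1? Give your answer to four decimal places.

-9.5000

s_0''(t) = -16 - 3·(t + 2), so s_0''(-1) = -19. On the right, s_1''(-1) = 2c, so c = -19/2.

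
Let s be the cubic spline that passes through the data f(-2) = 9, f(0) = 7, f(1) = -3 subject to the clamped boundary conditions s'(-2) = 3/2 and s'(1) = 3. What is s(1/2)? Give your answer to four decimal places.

With M_i denoting the second derivative at x_i, h_i = 2, 1, and Δ_i = (y_(i+1) − y_i)/h_i = -1, -10:
  2·M_0 + 6·M_1 + 1·M_2 = 6(Δ_1 - Δ_0) = -54
Clamped end conditions give two more equations: 2h_0·M_0 + h_0·M_1 = 6(Δ_0 - s'(-2)) = -15 and h_1·M_1 + 2h_1·M_2 = 6(s'(1) - Δ_1) = 78.
Hence M_0 = 23/4, M_1 = -19, M_2 = 97/2.
On [0, 1], s(x) = 7 - 47/4·x - 19/2·x² + 45/4·x³.
With x = 1/2: s(1/2) = 5/32.

0.1563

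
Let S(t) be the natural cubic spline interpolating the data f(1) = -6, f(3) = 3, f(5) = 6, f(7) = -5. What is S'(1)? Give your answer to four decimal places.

4.8333

Put σ_i = S'' at the i-th knot. Here h = (2, 2, 2) and Δ = (9/2, 3/2, -11/2), so the interior equations h_(i-1)·σ_(i-1) + 2(h_(i-1)+h_i)·σ_i + h_i·σ_(i+1) = 6(Δ_i − Δ_(i-1)) read
  2·σ_0 + 8·σ_1 + 2·σ_2 = 6(Δ_1 - Δ_0) = -18
  2·σ_1 + 8·σ_2 + 2·σ_3 = 6(Δ_2 - Δ_1) = -42
Natural end conditions: σ_0 = σ_3 = 0.
Solving: σ_0 = 0, σ_1 = -1, σ_2 = -5, σ_3 = 0.
On [1, 3], S'(t) = b_0 + 2c_0·(t - 1) + 3d_0·(t - 1)² with b_0 = Δ_0 - h_0(2σ_0 + σ_1)/6 = 29/6, c_0 = σ_0/2 = 0, d_0 = (σ_1 - σ_0)/(6h_0) = -1/12. So S'(1) = 29/6.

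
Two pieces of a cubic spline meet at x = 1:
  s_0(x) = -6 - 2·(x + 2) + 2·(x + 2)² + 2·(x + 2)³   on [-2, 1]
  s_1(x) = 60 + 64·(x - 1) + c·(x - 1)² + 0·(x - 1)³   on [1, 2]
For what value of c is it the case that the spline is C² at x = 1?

s_0''(x) = 4 + 12·(x + 2), so s_0''(1) = 40. On the right, s_1''(1) = 2c, so c = 20.

20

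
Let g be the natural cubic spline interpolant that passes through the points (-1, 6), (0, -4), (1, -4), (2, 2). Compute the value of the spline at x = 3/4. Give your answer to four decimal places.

-4.8375

Write m_i for g''(x_i). With h_i = 1, 1, 1 and divided differences Δ_i = -10, 0, 6, the continuity of g' gives the tridiagonal system
  1·m_0 + 4·m_1 + 1·m_2 = 6(Δ_1 - Δ_0) = 60
  1·m_1 + 4·m_2 + 1·m_3 = 6(Δ_2 - Δ_1) = 36
Natural end conditions: m_0 = m_3 = 0.
Hence m_0 = 0, m_1 = 68/5, m_2 = 28/5, m_3 = 0.
On [0, 1], g(x) = -4 - 82/15·x + 34/5·x² - 4/3·x³.
With x = 3/4: g(3/4) = -387/80.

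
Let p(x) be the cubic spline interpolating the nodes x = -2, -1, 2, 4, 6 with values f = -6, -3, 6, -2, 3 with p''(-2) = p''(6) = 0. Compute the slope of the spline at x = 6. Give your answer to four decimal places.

Let σ_i = p''(x_i). Step sizes h_i = 1, 3, 2, 2; slopes of the chords Δ_i = (y_(i+1) - y_i)/h_i = 3, 3, -4, 5/2.
  1·σ_0 + 8·σ_1 + 3·σ_2 = 6(Δ_1 - Δ_0) = 0
  3·σ_1 + 10·σ_2 + 2·σ_3 = 6(Δ_2 - Δ_1) = -42
  2·σ_2 + 8·σ_3 + 2·σ_4 = 6(Δ_3 - Δ_2) = 39
Natural end conditions: σ_0 = σ_4 = 0.
Solving the tridiagonal system: σ_0 = 0, σ_1 = 621/268, σ_2 = -414/67, σ_3 = 3441/536, σ_4 = 0.
On [4, 6], p'(x) = b_3 + 2c_3·(x - 4) + 3d_3·(x - 4)² with b_3 = Δ_3 - h_3(2σ_3 + σ_4)/6 = -477/268, c_3 = σ_3/2 = 3441/1072, d_3 = (σ_4 - σ_3)/(6h_3) = -1147/2144. So p'(6) = 2487/536.

4.6399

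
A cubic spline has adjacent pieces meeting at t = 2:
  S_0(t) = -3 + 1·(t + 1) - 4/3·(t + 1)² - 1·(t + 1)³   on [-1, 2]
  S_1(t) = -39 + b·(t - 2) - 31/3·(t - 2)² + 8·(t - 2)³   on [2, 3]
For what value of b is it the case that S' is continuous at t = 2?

S_0'(t) = 1 - 8/3·(t + 1) - 3·(t + 1)², so S_0'(2) = -34. On the right, S_1'(2) = b, so b = -34.

-34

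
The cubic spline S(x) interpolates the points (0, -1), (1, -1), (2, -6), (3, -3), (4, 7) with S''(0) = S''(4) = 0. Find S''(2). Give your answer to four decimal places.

Write M_i for S''(x_i). With h_i = 1, 1, 1, 1 and divided differences Δ_i = 0, -5, 3, 10, the continuity of S' gives the tridiagonal system
  1·M_0 + 4·M_1 + 1·M_2 = 6(Δ_1 - Δ_0) = -30
  1·M_1 + 4·M_2 + 1·M_3 = 6(Δ_2 - Δ_1) = 48
  1·M_2 + 4·M_3 + 1·M_4 = 6(Δ_3 - Δ_2) = 42
Natural end conditions: M_0 = M_4 = 0.
Solving the tridiagonal system: M_0 = 0, M_1 = -75/7, M_2 = 90/7, M_3 = 51/7, M_4 = 0.

12.8571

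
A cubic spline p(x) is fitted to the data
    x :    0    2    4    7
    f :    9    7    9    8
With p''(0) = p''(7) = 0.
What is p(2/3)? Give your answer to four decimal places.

7.9799

Let M_i = p''(x_i). Step sizes h_i = 2, 2, 3; slopes of the chords Δ_i = (y_(i+1) - y_i)/h_i = -1, 1, -1/3.
  2·M_0 + 8·M_1 + 2·M_2 = 6(Δ_1 - Δ_0) = 12
  2·M_1 + 10·M_2 + 3·M_3 = 6(Δ_2 - Δ_1) = -8
Natural end conditions: M_0 = M_3 = 0.
Solving: M_0 = 0, M_1 = 34/19, M_2 = -22/19, M_3 = 0.
On [0, 2], p(x) = 9 - 91/57·x + 0·x² + 17/114·x³.
With x = 2/3: p(2/3) = 12281/1539.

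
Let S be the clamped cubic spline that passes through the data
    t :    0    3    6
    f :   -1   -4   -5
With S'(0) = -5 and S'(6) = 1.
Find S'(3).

Let m_i = S''(x_i). Step sizes h_i = 3, 3; slopes of the chords Δ_i = (y_(i+1) - y_i)/h_i = -1, -1/3.
  3·m_0 + 12·m_1 + 3·m_2 = 6(Δ_1 - Δ_0) = 4
Clamped end conditions give two more equations: 2h_0·m_0 + h_0·m_1 = 6(Δ_0 - S'(0)) = 24 and h_1·m_1 + 2h_1·m_2 = 6(S'(6) - Δ_1) = 8.
Hence m_0 = 14/3, m_1 = -4/3, m_2 = 2.
On [3, 6], S'(t) = b_1 + 2c_1·(t - 3) + 3d_1·(t - 3)² with b_1 = Δ_1 - h_1(2m_1 + m_2)/6 = 0, c_1 = m_1/2 = -2/3, d_1 = (m_2 - m_1)/(6h_1) = 5/27. So S'(3) = 0.

0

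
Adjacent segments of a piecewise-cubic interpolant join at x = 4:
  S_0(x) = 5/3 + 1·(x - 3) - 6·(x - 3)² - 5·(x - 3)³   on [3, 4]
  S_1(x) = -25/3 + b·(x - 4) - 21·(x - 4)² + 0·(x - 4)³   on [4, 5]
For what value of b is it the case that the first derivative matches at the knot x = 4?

-26

S_0'(x) = 1 - 12·(x - 3) - 15·(x - 3)², so S_0'(4) = -26. On the right, S_1'(4) = b, so b = -26.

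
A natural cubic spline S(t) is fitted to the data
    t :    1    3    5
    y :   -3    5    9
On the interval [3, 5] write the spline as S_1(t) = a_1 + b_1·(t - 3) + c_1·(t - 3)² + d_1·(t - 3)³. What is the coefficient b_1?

3

With M_i denoting the second derivative at x_i, h_i = 2, 2, and Δ_i = (y_(i+1) − y_i)/h_i = 4, 2:
  2·M_0 + 8·M_1 + 2·M_2 = 6(Δ_1 - Δ_0) = -12
Natural end conditions: M_0 = M_2 = 0.
Hence M_0 = 0, M_1 = -3/2, M_2 = 0.
On [3, 5], with S_1(t) = a_1 + b_1·(t - 3) + c_1·(t - 3)² + d_1·(t - 3)³: c_1 = M_1/2 = -3/4, d_1 = (M_2 - M_1)/(6h_1) = 1/8, b_1 = Δ_1 - h_1(2M_1 + M_2)/6 = 3.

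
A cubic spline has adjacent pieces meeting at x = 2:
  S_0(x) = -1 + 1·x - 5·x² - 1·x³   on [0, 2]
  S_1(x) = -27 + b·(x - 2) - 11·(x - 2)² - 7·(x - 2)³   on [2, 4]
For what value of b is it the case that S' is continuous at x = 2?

S_0'(x) = 1 - 10·x - 3·x², so S_0'(2) = -31. On the right, S_1'(2) = b, so b = -31.

-31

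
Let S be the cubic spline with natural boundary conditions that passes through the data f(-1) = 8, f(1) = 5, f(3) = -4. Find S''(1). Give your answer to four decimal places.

-2.2500

With M_i denoting the second derivative at x_i, h_i = 2, 2, and Δ_i = (y_(i+1) − y_i)/h_i = -3/2, -9/2:
  2·M_0 + 8·M_1 + 2·M_2 = 6(Δ_1 - Δ_0) = -18
Natural end conditions: M_0 = M_2 = 0.
Solving: M_0 = 0, M_1 = -9/4, M_2 = 0.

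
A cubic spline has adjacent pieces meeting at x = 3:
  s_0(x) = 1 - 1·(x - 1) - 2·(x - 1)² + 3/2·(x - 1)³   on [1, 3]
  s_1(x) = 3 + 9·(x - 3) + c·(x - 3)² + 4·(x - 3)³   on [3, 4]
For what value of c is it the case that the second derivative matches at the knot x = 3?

7

s_0''(x) = -4 + 9·(x - 1), so s_0''(3) = 14. On the right, s_1''(3) = 2c, so c = 7.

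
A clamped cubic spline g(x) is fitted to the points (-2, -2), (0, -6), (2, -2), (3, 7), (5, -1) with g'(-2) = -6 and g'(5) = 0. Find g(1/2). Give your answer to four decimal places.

-6.3893

Put M_i = g'' at the i-th knot. Here h = (2, 2, 1, 2) and Δ = (-2, 2, 9, -4), so the interior equations h_(i-1)·M_(i-1) + 2(h_(i-1)+h_i)·M_i + h_i·M_(i+1) = 6(Δ_i − Δ_(i-1)) read
  2·M_0 + 8·M_1 + 2·M_2 = 6(Δ_1 - Δ_0) = 24
  2·M_1 + 6·M_2 + 1·M_3 = 6(Δ_2 - Δ_1) = 42
  1·M_2 + 6·M_3 + 2·M_4 = 6(Δ_3 - Δ_2) = -78
Clamped end conditions give two more equations: 2h_0·M_0 + h_0·M_1 = 6(Δ_0 - g'(-2)) = 24 and h_3·M_3 + 2h_3·M_4 = 6(g'(5) - Δ_3) = 24.
Solving: M_0 = 408/61, M_1 = -84/61, M_2 = 660/61, M_3 = -1230/61, M_4 = 981/61.
On [0, 2], g(x) = -6 - 42/61·x - 42/61·x² + 62/61·x³.
With x = 1/2: g(1/2) = -1559/244.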